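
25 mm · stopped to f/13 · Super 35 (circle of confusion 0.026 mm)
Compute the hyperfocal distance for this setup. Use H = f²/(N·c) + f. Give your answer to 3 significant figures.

Hyperfocal distance H = f²/(N·c) + f = 25²/(13 × 0.026) + 25 = 625/0.338 + 25 ≈ 1874.1 mm ≈ 1.87 m.

1.87 m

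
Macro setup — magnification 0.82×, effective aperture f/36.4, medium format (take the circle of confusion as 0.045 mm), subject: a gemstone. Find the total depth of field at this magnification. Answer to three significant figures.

4.87 mm

At magnification m, DoF ≈ 2·N_eff·c/m² = 2 × 36.4 × 0.045 / 0.82² = 3.276 / 0.6724 ≈ 4.87 mm.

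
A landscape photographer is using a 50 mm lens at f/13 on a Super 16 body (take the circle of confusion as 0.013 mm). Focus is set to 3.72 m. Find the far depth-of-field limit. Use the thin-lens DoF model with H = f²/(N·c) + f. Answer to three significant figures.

Hyperfocal distance H = f²/(N·c) + f = 50²/(13 × 0.013) + 50 = 2500/0.169 + 50 ≈ 14842.9 mm ≈ 14.84 m.
Far limit Df = s·(H − f)/(H − s) = 3720 × (14842.9 − 50) / (14842.9 − 3720) = 3720 × 14792.9 / 11122.9 ≈ 4947.4 mm ≈ 4.95 m.

4.95 m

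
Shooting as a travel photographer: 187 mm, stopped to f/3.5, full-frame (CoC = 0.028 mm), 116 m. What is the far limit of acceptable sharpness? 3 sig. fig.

Hyperfocal distance H = f²/(N·c) + f = 187²/(3.5 × 0.028) + 187 = 34969/0.098 + 187 ≈ 357013.5 mm ≈ 357.0 m.
Far limit Df = s·(H − f)/(H − s) = 116000 × (357013.5 − 187) / (357013.5 − 116000) = 116000 × 356826.5 / 241013.5 ≈ 171741 mm ≈ 172 m.

172 m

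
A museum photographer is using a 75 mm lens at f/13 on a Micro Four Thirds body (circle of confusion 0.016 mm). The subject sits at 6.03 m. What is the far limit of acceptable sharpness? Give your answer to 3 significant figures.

7.73 m

Hyperfocal distance H = f²/(N·c) + f = 75²/(13 × 0.016) + 75 = 5625/0.208 + 75 ≈ 27118.3 mm ≈ 27.12 m.
Far limit Df = s·(H − f)/(H − s) = 6030 × (27118.3 − 75) / (27118.3 − 6030) = 6030 × 27043.3 / 21088.3 ≈ 7732.8 mm ≈ 7.73 m.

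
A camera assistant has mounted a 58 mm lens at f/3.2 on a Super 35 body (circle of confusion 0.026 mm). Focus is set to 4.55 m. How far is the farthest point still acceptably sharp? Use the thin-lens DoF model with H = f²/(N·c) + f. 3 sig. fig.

5.12 m

Hyperfocal distance H = f²/(N·c) + f = 58²/(3.2 × 0.026) + 58 = 3364/0.0832 + 58 ≈ 40490.7 mm ≈ 40.49 m.
Far limit Df = s·(H − f)/(H − s) = 4550 × (40490.7 − 58) / (40490.7 − 4550) = 4550 × 40432.7 / 35940.7 ≈ 5118.7 mm ≈ 5.12 m.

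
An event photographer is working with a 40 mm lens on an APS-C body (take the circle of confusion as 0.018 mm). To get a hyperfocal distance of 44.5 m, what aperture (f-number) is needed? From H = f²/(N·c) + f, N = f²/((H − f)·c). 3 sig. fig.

Rearrange H = f²/(N·c) + f for N: N = f² / ((H − f)·c).
N = 40² / ((44500 − 40) × 0.018) = 1600 / 800.3 ≈ 2.00.

f/2.00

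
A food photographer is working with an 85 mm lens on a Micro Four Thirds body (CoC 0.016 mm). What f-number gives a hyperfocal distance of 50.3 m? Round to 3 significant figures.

f/8.99

Rearrange H = f²/(N·c) + f for N: N = f² / ((H − f)·c).
N = 85² / ((50300 − 85) × 0.016) = 7225 / 803.4 ≈ 8.99.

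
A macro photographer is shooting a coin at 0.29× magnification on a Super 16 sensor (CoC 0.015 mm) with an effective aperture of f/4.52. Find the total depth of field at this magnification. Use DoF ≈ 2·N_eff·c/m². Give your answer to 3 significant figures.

At magnification m, DoF ≈ 2·N_eff·c/m² = 2 × 4.52 × 0.015 / 0.29² = 0.1356 / 0.0841 ≈ 1.61 mm.

1.61 mm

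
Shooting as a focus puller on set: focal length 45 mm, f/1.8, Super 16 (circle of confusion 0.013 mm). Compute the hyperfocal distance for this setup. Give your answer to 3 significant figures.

Hyperfocal distance H = f²/(N·c) + f = 45²/(1.8 × 0.013) + 45 = 2025/0.0234 + 45 ≈ 86583.5 mm ≈ 86.6 m.

86.6 m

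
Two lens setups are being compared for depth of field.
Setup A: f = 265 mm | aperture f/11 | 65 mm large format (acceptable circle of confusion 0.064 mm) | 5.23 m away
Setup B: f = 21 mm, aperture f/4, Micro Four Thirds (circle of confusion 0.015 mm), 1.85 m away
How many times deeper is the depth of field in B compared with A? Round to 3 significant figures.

1.88

Setup A: H = 265²/(11×0.064) + 265 ≈ 100016.4 mm; DoF = Df − Dn = 5503.95 − 4982.03 ≈ 521.92 mm.
Setup B: H = 21²/(4×0.015) + 21 ≈ 7371.0 mm; DoF = Df − Dn = 2462.87 − 1481.37 ≈ 981.50 mm.
Ratio = 981.50 / 521.92 ≈ 1.88.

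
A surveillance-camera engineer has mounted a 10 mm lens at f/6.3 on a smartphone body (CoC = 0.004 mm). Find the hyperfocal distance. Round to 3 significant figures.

Hyperfocal distance H = f²/(N·c) + f = 10²/(6.3 × 0.004) + 10 = 100/0.0252 + 10 ≈ 3978.3 mm ≈ 3.98 m.

3.98 m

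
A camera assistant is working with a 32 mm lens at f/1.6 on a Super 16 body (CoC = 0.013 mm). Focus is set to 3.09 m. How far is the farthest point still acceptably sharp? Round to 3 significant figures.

3.29 m

Hyperfocal distance H = f²/(N·c) + f = 32²/(1.6 × 0.013) + 32 = 1024/0.0208 + 32 ≈ 49262.8 mm ≈ 49.26 m.
Far limit Df = s·(H − f)/(H − s) = 3090 × (49262.8 − 32) / (49262.8 − 3090) = 3090 × 49230.8 / 46172.8 ≈ 3294.6 mm ≈ 3.29 m.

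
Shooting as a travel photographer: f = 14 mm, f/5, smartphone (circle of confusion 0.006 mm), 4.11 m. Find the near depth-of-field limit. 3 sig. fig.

2.53 m

Hyperfocal distance H = f²/(N·c) + f = 14²/(5 × 0.006) + 14 = 196/0.03 + 14 ≈ 6547.3 mm ≈ 6.547 m.
Near limit Dn = s·(H − f)/(H + s − 2f) = 4110 × (6547.3 − 14) / (6547.3 + 4110 − 2 × 14) = 4110 × 6533.3 / 10629.3 ≈ 2526.2 mm ≈ 2.53 m.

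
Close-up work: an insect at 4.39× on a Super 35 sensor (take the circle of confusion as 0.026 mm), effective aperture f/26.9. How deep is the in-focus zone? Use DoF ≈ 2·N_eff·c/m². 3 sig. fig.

0.0726 mm

At magnification m, DoF ≈ 2·N_eff·c/m² = 2 × 26.9 × 0.026 / 4.39² = 1.399 / 19.27 ≈ 0.0726 mm.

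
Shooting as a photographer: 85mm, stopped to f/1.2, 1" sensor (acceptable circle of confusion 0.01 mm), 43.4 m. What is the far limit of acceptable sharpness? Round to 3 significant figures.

Hyperfocal distance H = f²/(N·c) + f = 85²/(1.2 × 0.01) + 85 = 7225/0.012 + 85 ≈ 602168.3 mm ≈ 602.2 m.
Far limit Df = s·(H − f)/(H − s) = 43400 × (602168.3 − 85) / (602168.3 − 43400) = 43400 × 602083.3 / 558768.3 ≈ 46764 mm ≈ 46.8 m.

46.8 m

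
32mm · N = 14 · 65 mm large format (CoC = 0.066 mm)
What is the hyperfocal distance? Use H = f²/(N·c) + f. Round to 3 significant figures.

1.14 m

Hyperfocal distance H = f²/(N·c) + f = 32²/(14 × 0.066) + 32 = 1024/0.924 + 32 ≈ 1140.2 mm ≈ 1.14 m.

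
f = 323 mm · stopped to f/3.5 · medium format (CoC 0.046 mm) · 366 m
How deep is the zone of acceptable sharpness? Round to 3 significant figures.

Hyperfocal distance H = f²/(N·c) + f = 323²/(3.5 × 0.046) + 323 = 104329/0.161 + 323 ≈ 648329.2 mm ≈ 648.3 m.
Near limit Dn = s·(H − f)/(H + s − 2f) = 366000 × (648329.2 − 323) / (648329.2 + 366000 − 2 × 323) = 366000 × 648006.2 / 1013683.2 ≈ 233969 mm.
Far limit Df = s·(H − f)/(H − s) = 366000 × (648329.2 − 323) / (648329.2 − 366000) = 366000 × 648006.2 / 282329.2 ≈ 840049 mm.
Depth of field = Df − Dn = 840049 − 233969 ≈ 606080 mm ≈ 606 m.

606 m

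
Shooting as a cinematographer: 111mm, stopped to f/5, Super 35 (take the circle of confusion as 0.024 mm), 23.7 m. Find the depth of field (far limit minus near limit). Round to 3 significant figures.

Hyperfocal distance H = f²/(N·c) + f = 111²/(5 × 0.024) + 111 = 12321/0.12 + 111 ≈ 102786.0 mm ≈ 102.8 m.
Near limit Dn = s·(H − f)/(H + s − 2f) = 23700 × (102786.0 − 111) / (102786.0 + 23700 − 2 × 111) = 23700 × 102675.0 / 126264.0 ≈ 19272 mm.
Far limit Df = s·(H − f)/(H − s) = 23700 × (102786.0 − 111) / (102786.0 − 23700) = 23700 × 102675.0 / 79086.0 ≈ 30769 mm.
Depth of field = Df − Dn = 30769 − 19272 ≈ 11497 mm ≈ 11.5 m.

11.5 m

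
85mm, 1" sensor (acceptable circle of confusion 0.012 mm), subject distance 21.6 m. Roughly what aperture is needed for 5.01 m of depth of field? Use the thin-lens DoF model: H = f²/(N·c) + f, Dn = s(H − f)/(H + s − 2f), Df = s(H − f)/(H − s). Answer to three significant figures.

f/3.20

Write h = H − f = f²/(N·c). The thin-lens limits are Dn = s·h/(h + (s−f)) and Df = s·h/(h − (s−f)), so DoF = Df − Dn = 2·s·(s−f)·h / (h² − (s−f)²).
That is a quadratic in h: DoF·h² − 2·s·(s−f)·h − DoF·(s−f)² = 0 ⇒ h = (s−f)·(s + √(s² + DoF²)) / DoF = 21515 × (21600 + √(21600² + 5010²)) / 5010 = 21515 × (21600 + 22173.4) / 5010 ≈ 187981 mm.
Then N = f²/(c·h) = 85² / (0.012 × 187981) = 7225 / 2255.8 ≈ 3.20.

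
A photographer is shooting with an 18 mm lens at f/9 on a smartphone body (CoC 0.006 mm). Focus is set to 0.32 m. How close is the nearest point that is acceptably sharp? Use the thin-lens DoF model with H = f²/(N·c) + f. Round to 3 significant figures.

Hyperfocal distance H = f²/(N·c) + f = 18²/(9 × 0.006) + 18 = 324/0.054 + 18 ≈ 6018.0 mm ≈ 6.018 m.
Near limit Dn = s·(H − f)/(H + s − 2f) = 320 × (6018.0 − 18) / (6018.0 + 320 − 2 × 18) = 320 × 6000.0 / 6302.0 ≈ 304.67 mm.

305 mm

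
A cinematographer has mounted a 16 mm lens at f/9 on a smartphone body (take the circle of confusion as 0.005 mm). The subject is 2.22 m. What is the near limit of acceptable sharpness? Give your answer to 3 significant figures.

1.60 m

Hyperfocal distance H = f²/(N·c) + f = 16²/(9 × 0.005) + 16 = 256/0.045 + 16 ≈ 5704.9 mm ≈ 5.705 m.
Near limit Dn = s·(H − f)/(H + s − 2f) = 2220 × (5704.9 − 16) / (5704.9 + 2220 − 2 × 16) = 2220 × 5688.9 / 7892.9 ≈ 1600.1 mm ≈ 1.60 m.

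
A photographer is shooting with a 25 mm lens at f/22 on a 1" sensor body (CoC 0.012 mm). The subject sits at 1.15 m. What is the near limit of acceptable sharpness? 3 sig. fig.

Hyperfocal distance H = f²/(N·c) + f = 25²/(22 × 0.012) + 25 = 625/0.264 + 25 ≈ 2392.4 mm ≈ 2.392 m.
Near limit Dn = s·(H − f)/(H + s − 2f) = 1150 × (2392.4 − 25) / (2392.4 + 1150 − 2 × 25) = 1150 × 2367.4 / 3492.4 ≈ 779.56 mm ≈ 0.780 m.

0.780 m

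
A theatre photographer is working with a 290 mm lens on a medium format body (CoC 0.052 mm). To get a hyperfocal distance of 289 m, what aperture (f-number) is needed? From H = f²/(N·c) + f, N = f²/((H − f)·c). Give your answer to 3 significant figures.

f/5.60

Rearrange H = f²/(N·c) + f for N: N = f² / ((H − f)·c).
N = 290² / ((289000 − 290) × 0.052) = 84100 / 15013 ≈ 5.60.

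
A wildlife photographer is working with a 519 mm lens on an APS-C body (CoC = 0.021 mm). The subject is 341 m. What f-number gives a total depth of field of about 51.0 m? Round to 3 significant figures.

Write h = H − f = f²/(N·c). The thin-lens limits are Dn = s·h/(h + (s−f)) and Df = s·h/(h − (s−f)), so DoF = Df − Dn = 2·s·(s−f)·h / (h² − (s−f)²).
That is a quadratic in h: DoF·h² − 2·s·(s−f)·h − DoF·(s−f)² = 0 ⇒ h = (s−f)·(s + √(s² + DoF²)) / DoF = 340481 × (341000 + √(341000² + 51000²)) / 51000 = 340481 × (341000 + 344793) / 51000 ≈ 4578419 mm.
Then N = f²/(c·h) = 519² / (0.021 × 4578419) = 269361 / 96147 ≈ 2.80.

f/2.80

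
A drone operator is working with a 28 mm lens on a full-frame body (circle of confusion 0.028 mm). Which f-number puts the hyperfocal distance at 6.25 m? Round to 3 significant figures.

Rearrange H = f²/(N·c) + f for N: N = f² / ((H − f)·c).
N = 28² / ((6250 − 28) × 0.028) = 784 / 174.2 ≈ 4.50.

f/4.50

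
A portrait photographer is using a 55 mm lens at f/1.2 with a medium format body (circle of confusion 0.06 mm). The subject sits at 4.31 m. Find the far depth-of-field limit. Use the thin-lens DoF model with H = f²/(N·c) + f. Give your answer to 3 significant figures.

Hyperfocal distance H = f²/(N·c) + f = 55²/(1.2 × 0.06) + 55 = 3025/0.072 + 55 ≈ 42068.9 mm ≈ 42.07 m.
Far limit Df = s·(H − f)/(H − s) = 4310 × (42068.9 − 55) / (42068.9 − 4310) = 4310 × 42013.9 / 37758.9 ≈ 4795.7 mm ≈ 4.80 m.

4.80 m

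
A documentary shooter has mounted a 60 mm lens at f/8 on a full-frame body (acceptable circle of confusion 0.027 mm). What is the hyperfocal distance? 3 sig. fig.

16.7 m

Hyperfocal distance H = f²/(N·c) + f = 60²/(8 × 0.027) + 60 = 3600/0.216 + 60 ≈ 16726.7 mm ≈ 16.7 m.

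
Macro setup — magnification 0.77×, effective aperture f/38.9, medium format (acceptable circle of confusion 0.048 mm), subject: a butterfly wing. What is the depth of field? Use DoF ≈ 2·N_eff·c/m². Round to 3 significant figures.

6.30 mm

At magnification m, DoF ≈ 2·N_eff·c/m² = 2 × 38.9 × 0.048 / 0.77² = 3.734 / 0.5929 ≈ 6.3 mm.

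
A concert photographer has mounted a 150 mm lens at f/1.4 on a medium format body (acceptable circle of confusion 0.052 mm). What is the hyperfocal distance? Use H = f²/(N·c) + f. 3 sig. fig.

309 m

Hyperfocal distance H = f²/(N·c) + f = 150²/(1.4 × 0.052) + 150 = 22500/0.0728 + 150 ≈ 309215.9 mm ≈ 309 m.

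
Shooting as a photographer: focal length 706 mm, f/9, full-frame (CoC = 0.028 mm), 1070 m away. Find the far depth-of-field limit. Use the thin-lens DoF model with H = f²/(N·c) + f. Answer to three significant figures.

2330 m

Hyperfocal distance H = f²/(N·c) + f = 706²/(9 × 0.028) + 706 = 498436/0.252 + 706 ≈ 1978626.6 mm ≈ 1979 m.
Far limit Df = s·(H − f)/(H − s) = 1070000 × (1978626.6 − 706) / (1978626.6 − 1070000) = 1070000 × 1977920.6 / 908626.6 ≈ 2329202 mm ≈ 2330 m.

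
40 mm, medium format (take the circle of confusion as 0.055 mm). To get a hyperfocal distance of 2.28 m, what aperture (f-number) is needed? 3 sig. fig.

f/13

Rearrange H = f²/(N·c) + f for N: N = f² / ((H − f)·c).
N = 40² / ((2280 − 40) × 0.055) = 1600 / 123.2 ≈ 13.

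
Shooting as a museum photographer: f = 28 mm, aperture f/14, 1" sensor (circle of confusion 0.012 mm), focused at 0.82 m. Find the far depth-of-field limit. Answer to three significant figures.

Hyperfocal distance H = f²/(N·c) + f = 28²/(14 × 0.012) + 28 = 784/0.168 + 28 ≈ 4694.7 mm ≈ 4.695 m.
Far limit Df = s·(H − f)/(H − s) = 820 × (4694.7 − 28) / (4694.7 − 820) = 820 × 4666.7 / 3874.7 ≈ 987.61 mm ≈ 0.988 m.

0.988 m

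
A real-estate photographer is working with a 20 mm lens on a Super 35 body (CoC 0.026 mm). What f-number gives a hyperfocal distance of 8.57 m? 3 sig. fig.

f/1.80

Rearrange H = f²/(N·c) + f for N: N = f² / ((H − f)·c).
N = 20² / ((8570 − 20) × 0.026) = 400 / 222.3 ≈ 1.80.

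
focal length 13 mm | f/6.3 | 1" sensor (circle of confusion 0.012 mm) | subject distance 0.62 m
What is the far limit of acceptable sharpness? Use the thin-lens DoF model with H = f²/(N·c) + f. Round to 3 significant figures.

0.851 m

Hyperfocal distance H = f²/(N·c) + f = 13²/(6.3 × 0.012) + 13 = 169/0.0756 + 13 ≈ 2248.4 mm ≈ 2.248 m.
Far limit Df = s·(H − f)/(H − s) = 620 × (2248.4 − 13) / (2248.4 − 620) = 620 × 2235.4 / 1628.4 ≈ 851.10 mm ≈ 0.851 m.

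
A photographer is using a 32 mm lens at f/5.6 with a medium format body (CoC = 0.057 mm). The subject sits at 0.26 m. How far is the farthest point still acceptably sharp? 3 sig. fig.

280 mm

Hyperfocal distance H = f²/(N·c) + f = 32²/(5.6 × 0.057) + 32 = 1024/0.3192 + 32 ≈ 3240.0 mm ≈ 3.240 m.
Far limit Df = s·(H − f)/(H − s) = 260 × (3240.0 − 32) / (3240.0 − 260) = 260 × 3208.0 / 2980.0 ≈ 279.89 mm.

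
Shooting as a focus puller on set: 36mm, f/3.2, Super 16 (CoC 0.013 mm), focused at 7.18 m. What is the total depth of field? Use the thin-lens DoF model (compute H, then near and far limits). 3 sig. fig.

3.48 m

Hyperfocal distance H = f²/(N·c) + f = 36²/(3.2 × 0.013) + 36 = 1296/0.0416 + 36 ≈ 31189.8 mm ≈ 31.19 m.
Near limit Dn = s·(H − f)/(H + s − 2f) = 7180 × (31189.8 − 36) / (31189.8 + 7180 − 2 × 36) = 7180 × 31153.8 / 38297.8 ≈ 5840.7 mm.
Far limit Df = s·(H − f)/(H − s) = 7180 × (31189.8 − 36) / (31189.8 − 7180) = 7180 × 31153.8 / 24009.8 ≈ 9316.4 mm.
Depth of field = Df − Dn = 9316.4 − 5840.7 ≈ 3475.7 mm ≈ 3.48 m.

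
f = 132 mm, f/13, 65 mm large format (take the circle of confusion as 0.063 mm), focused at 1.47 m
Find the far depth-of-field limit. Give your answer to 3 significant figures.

1.57 m

Hyperfocal distance H = f²/(N·c) + f = 132²/(13 × 0.063) + 132 = 17424/0.819 + 132 ≈ 21406.7 mm ≈ 21.41 m.
Far limit Df = s·(H − f)/(H − s) = 1470 × (21406.7 − 132) / (21406.7 − 1470) = 1470 × 21274.7 / 19936.7 ≈ 1568.7 mm ≈ 1.57 m.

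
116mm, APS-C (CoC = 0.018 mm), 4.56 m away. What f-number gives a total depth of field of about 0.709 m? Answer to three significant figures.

f/13

Write h = H − f = f²/(N·c). The thin-lens limits are Dn = s·h/(h + (s−f)) and Df = s·h/(h − (s−f)), so DoF = Df − Dn = 2·s·(s−f)·h / (h² − (s−f)²).
That is a quadratic in h: DoF·h² − 2·s·(s−f)·h − DoF·(s−f)² = 0 ⇒ h = (s−f)·(s + √(s² + DoF²)) / DoF = 4444 × (4560 + √(4560² + 709²)) / 709 = 4444 × (4560 + 4614.79) / 709 ≈ 57507 mm.
Then N = f²/(c·h) = 116² / (0.018 × 57507) = 13456 / 1035.1 ≈ 13.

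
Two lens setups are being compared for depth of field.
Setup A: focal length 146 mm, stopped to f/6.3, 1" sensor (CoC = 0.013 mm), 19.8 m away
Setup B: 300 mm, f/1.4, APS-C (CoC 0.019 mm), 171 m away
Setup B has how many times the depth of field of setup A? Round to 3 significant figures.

Setup A: H = 146²/(6.3×0.013) + 146 ≈ 260414.6 mm; DoF = Df − Dn = 21417.3 − 18409.8 ≈ 3007.5 mm.
Setup B: H = 300²/(1.4×0.019) + 300 ≈ 3383758.6 mm; DoF = Df − Dn = 180086 − 162787 ≈ 17299 mm.
Ratio = 17299 / 3007.5 ≈ 5.75.

5.75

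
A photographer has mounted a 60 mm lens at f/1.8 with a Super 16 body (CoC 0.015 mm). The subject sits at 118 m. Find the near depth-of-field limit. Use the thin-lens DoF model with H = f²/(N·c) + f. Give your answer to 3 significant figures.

62.6 m

Hyperfocal distance H = f²/(N·c) + f = 60²/(1.8 × 0.015) + 60 = 3600/0.027 + 60 ≈ 133393.3 mm ≈ 133.4 m.
Near limit Dn = s·(H − f)/(H + s − 2f) = 118000 × (133393.3 − 60) / (133393.3 + 118000 − 2 × 60) = 118000 × 133333.3 / 251273.3 ≈ 62614 mm ≈ 62.6 m.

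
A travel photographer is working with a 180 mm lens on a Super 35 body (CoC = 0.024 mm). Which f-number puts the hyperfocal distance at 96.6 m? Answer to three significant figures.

f/14

Rearrange H = f²/(N·c) + f for N: N = f² / ((H − f)·c).
N = 180² / ((96600 − 180) × 0.024) = 32400 / 2314 ≈ 14.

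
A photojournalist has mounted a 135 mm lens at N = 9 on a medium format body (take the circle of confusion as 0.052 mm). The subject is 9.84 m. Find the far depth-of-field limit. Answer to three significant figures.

13.1 m

Hyperfocal distance H = f²/(N·c) + f = 135²/(9 × 0.052) + 135 = 18225/0.468 + 135 ≈ 39077.3 mm ≈ 39.08 m.
Far limit Df = s·(H − f)/(H − s) = 9840 × (39077.3 − 135) / (39077.3 − 9840) = 9840 × 38942.3 / 29237.3 ≈ 13106 mm ≈ 13.1 m.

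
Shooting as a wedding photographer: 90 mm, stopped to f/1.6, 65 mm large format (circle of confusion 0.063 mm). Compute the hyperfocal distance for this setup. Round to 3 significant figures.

Hyperfocal distance H = f²/(N·c) + f = 90²/(1.6 × 0.063) + 90 = 8100/0.1008 + 90 ≈ 80447.1 mm ≈ 80.4 m.

80.4 m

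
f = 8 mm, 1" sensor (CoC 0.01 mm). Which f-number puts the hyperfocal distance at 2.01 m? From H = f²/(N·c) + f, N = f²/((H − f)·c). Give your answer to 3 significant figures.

Rearrange H = f²/(N·c) + f for N: N = f² / ((H − f)·c).
N = 8² / ((2010 − 8) × 0.01) = 64 / 20.02 ≈ 3.20.

f/3.20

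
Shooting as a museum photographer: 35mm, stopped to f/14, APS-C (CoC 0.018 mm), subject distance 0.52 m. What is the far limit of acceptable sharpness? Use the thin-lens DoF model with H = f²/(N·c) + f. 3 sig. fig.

0.578 m

Hyperfocal distance H = f²/(N·c) + f = 35²/(14 × 0.018) + 35 = 1225/0.252 + 35 ≈ 4896.1 mm ≈ 4.896 m.
Far limit Df = s·(H − f)/(H − s) = 520 × (4896.1 − 35) / (4896.1 − 520) = 520 × 4861.1 / 4376.1 ≈ 577.63 mm ≈ 0.578 m.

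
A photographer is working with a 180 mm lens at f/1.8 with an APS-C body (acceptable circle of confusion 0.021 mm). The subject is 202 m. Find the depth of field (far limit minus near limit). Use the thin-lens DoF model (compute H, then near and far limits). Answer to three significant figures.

101 m

Hyperfocal distance H = f²/(N·c) + f = 180²/(1.8 × 0.021) + 180 = 32400/0.0378 + 180 ≈ 857322.9 mm ≈ 857.3 m.
Near limit Dn = s·(H − f)/(H + s − 2f) = 202000 × (857322.9 − 180) / (857322.9 + 202000 − 2 × 180) = 202000 × 857142.9 / 1058962.9 ≈ 163502 mm.
Far limit Df = s·(H − f)/(H − s) = 202000 × (857322.9 − 180) / (857322.9 − 202000) = 202000 × 857142.9 / 655322.9 ≈ 264210 mm.
Depth of field = Df − Dn = 264210 − 163502 ≈ 100708 mm ≈ 101 m.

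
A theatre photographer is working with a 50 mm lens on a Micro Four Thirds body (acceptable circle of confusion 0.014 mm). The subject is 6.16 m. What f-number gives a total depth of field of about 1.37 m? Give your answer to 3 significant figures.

Write h = H − f = f²/(N·c). The thin-lens limits are Dn = s·h/(h + (s−f)) and Df = s·h/(h − (s−f)), so DoF = Df − Dn = 2·s·(s−f)·h / (h² − (s−f)²).
That is a quadratic in h: DoF·h² − 2·s·(s−f)·h − DoF·(s−f)² = 0 ⇒ h = (s−f)·(s + √(s² + DoF²)) / DoF = 6110 × (6160 + √(6160² + 1370²)) / 1370 = 6110 × (6160 + 6310.51) / 1370 ≈ 55617 mm.
Then N = f²/(c·h) = 50² / (0.014 × 55617) = 2500 / 778.63 ≈ 3.21.

f/3.21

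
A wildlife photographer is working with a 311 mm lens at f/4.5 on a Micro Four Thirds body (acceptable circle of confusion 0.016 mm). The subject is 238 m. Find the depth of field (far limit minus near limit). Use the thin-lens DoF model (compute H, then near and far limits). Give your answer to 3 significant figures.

Hyperfocal distance H = f²/(N·c) + f = 311²/(4.5 × 0.016) + 311 = 96721/0.072 + 311 ≈ 1343658.2 mm ≈ 1344 m.
Near limit Dn = s·(H − f)/(H + s − 2f) = 238000 × (1343658.2 − 311) / (1343658.2 + 238000 − 2 × 311) = 238000 × 1343347.2 / 1581036.2 ≈ 202220 mm.
Far limit Df = s·(H − f)/(H − s) = 238000 × (1343658.2 − 311) / (1343658.2 − 238000) = 238000 × 1343347.2 / 1105658.2 ≈ 289164 mm.
Depth of field = Df − Dn = 289164 − 202220 ≈ 86944 mm ≈ 86.9 m.

86.9 m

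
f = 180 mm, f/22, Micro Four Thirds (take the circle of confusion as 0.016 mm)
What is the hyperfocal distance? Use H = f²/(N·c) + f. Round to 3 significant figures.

92.2 m

Hyperfocal distance H = f²/(N·c) + f = 180²/(22 × 0.016) + 180 = 32400/0.352 + 180 ≈ 92225.5 mm ≈ 92.2 m.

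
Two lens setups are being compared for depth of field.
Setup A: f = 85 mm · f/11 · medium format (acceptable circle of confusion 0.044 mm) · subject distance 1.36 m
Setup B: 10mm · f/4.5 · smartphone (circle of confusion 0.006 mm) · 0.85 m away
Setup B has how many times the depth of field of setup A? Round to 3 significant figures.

1.74

Setup A: H = 85²/(11×0.044) + 85 ≈ 15012.7 mm; DoF = Df − Dn = 1487.01 − 1252.98 ≈ 234.03 mm.
Setup B: H = 10²/(4.5×0.006) + 10 ≈ 3713.7 mm; DoF = Df − Dn = 1099.33 − 692.86 ≈ 406.47 mm.
Ratio = 406.47 / 234.03 ≈ 1.74.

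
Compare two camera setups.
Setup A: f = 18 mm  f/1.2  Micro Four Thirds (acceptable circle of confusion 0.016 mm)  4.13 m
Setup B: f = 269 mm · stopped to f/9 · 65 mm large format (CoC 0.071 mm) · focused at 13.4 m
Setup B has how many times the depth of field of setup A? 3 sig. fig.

Setup A: H = 18²/(1.2×0.016) + 18 ≈ 16893.0 mm; DoF = Df − Dn = 5460.6 − 3320.8 ≈ 2139.8 mm.
Setup B: H = 269²/(9×0.071) + 269 ≈ 113510.0 mm; DoF = Df − Dn = 15157.6 − 12007.6 ≈ 3150.0 mm.
Ratio = 3150.0 / 2139.8 ≈ 1.47.

1.47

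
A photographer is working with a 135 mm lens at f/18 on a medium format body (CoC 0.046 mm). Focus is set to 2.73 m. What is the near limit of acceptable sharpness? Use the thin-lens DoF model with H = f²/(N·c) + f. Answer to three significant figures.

2.44 m

Hyperfocal distance H = f²/(N·c) + f = 135²/(18 × 0.046) + 135 = 18225/0.828 + 135 ≈ 22145.9 mm ≈ 22.15 m.
Near limit Dn = s·(H − f)/(H + s − 2f) = 2730 × (22145.9 − 135) / (22145.9 + 2730 − 2 × 135) = 2730 × 22010.9 / 24605.9 ≈ 2442.1 mm ≈ 2.44 m.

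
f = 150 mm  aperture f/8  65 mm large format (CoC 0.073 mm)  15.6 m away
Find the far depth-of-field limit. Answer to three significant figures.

26.0 m

Hyperfocal distance H = f²/(N·c) + f = 150²/(8 × 0.073) + 150 = 22500/0.584 + 150 ≈ 38677.4 mm ≈ 38.68 m.
Far limit Df = s·(H − f)/(H − s) = 15600 × (38677.4 − 150) / (38677.4 − 15600) = 15600 × 38527.4 / 23077.4 ≈ 26044 mm ≈ 26.0 m.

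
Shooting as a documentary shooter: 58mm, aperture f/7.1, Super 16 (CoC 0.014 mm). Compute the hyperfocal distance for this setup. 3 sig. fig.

Hyperfocal distance H = f²/(N·c) + f = 58²/(7.1 × 0.014) + 58 = 3364/0.0994 + 58 ≈ 33901.1 mm ≈ 33.9 m.

33.9 m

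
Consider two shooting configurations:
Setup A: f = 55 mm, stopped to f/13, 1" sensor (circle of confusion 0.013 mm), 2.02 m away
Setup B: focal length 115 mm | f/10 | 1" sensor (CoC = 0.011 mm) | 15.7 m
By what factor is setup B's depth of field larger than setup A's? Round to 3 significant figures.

9.22

Setup A: H = 55²/(13×0.013) + 55 ≈ 17954.4 mm; DoF = Df − Dn = 2269.10 − 1820.18 ≈ 448.92 mm.
Setup B: H = 115²/(10×0.011) + 115 ≈ 120342.3 mm; DoF = Df − Dn = 18038.3 − 13898.4 ≈ 4139.9 mm.
Ratio = 4139.9 / 448.92 ≈ 9.22.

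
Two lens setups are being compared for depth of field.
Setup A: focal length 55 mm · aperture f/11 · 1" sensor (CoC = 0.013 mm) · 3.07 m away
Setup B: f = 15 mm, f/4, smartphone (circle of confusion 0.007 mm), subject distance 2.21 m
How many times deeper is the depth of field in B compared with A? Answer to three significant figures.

Setup A: H = 55²/(11×0.013) + 55 ≈ 21208.8 mm; DoF = Df − Dn = 3580.29 − 2687.03 ≈ 893.26 mm.
Setup B: H = 15²/(4×0.007) + 15 ≈ 8050.7 mm; DoF = Df − Dn = 3040.5 − 1735.8 ≈ 1304.7 mm.
Ratio = 1304.7 / 893.26 ≈ 1.46.

1.46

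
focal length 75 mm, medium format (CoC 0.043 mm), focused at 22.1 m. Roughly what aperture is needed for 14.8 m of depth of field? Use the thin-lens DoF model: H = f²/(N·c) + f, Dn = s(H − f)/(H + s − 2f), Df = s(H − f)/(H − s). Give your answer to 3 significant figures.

Write h = H − f = f²/(N·c). The thin-lens limits are Dn = s·h/(h + (s−f)) and Df = s·h/(h − (s−f)), so DoF = Df − Dn = 2·s·(s−f)·h / (h² − (s−f)²).
That is a quadratic in h: DoF·h² − 2·s·(s−f)·h − DoF·(s−f)² = 0 ⇒ h = (s−f)·(s + √(s² + DoF²)) / DoF = 22025 × (22100 + √(22100² + 14800²)) / 14800 = 22025 × (22100 + 26597.9) / 14800 ≈ 72471 mm.
Then N = f²/(c·h) = 75² / (0.043 × 72471) = 5625 / 3116.3 ≈ 1.81.

f/1.81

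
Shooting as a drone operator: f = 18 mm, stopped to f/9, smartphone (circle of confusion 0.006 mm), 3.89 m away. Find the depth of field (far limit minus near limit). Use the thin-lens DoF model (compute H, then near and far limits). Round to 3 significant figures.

Hyperfocal distance H = f²/(N·c) + f = 18²/(9 × 0.006) + 18 = 324/0.054 + 18 ≈ 6018.0 mm ≈ 6.018 m.
Near limit Dn = s·(H − f)/(H + s − 2f) = 3890 × (6018.0 − 18) / (6018.0 + 3890 − 2 × 18) = 3890 × 6000.0 / 9872.0 ≈ 2364.3 mm.
Far limit Df = s·(H − f)/(H − s) = 3890 × (6018.0 − 18) / (6018.0 − 3890) = 3890 × 6000.0 / 2128.0 ≈ 10968.0 mm.
Depth of field = Df − Dn = 10968.0 − 2364.3 ≈ 8603.7 mm ≈ 8.60 m.

8.60 m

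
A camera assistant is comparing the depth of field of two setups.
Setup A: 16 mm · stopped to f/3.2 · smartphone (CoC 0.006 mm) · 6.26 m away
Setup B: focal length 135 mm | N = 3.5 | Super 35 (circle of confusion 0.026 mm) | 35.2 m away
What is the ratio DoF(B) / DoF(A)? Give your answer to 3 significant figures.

1.69

Setup A: H = 16²/(3.2×0.006) + 16 ≈ 13349.3 mm; DoF = Df − Dn = 11773.6 − 4263.4 ≈ 7510.2 mm.
Setup B: H = 135²/(3.5×0.026) + 135 ≈ 200409.7 mm; DoF = Df − Dn = 42671 − 29955 ≈ 12716 mm.
Ratio = 12716 / 7510.2 ≈ 1.69.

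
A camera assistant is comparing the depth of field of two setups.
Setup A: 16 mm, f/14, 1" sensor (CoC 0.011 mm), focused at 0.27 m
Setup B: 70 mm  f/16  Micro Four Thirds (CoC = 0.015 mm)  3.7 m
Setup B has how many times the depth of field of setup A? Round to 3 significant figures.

Setup A: H = 16²/(14×0.011) + 16 ≈ 1678.3 mm; DoF = Df − Dn = 318.696 − 234.213 ≈ 84.483 mm.
Setup B: H = 70²/(16×0.015) + 70 ≈ 20486.7 mm; DoF = Df − Dn = 4500.1 − 3141.5 ≈ 1358.6 mm.
Ratio = 1358.6 / 84.483 ≈ 16.1.

16.1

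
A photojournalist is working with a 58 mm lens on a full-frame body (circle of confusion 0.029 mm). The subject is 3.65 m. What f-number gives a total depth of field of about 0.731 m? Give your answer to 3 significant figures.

f/3.20

Write h = H − f = f²/(N·c). The thin-lens limits are Dn = s·h/(h + (s−f)) and Df = s·h/(h − (s−f)), so DoF = Df − Dn = 2·s·(s−f)·h / (h² − (s−f)²).
That is a quadratic in h: DoF·h² − 2·s·(s−f)·h − DoF·(s−f)² = 0 ⇒ h = (s−f)·(s + √(s² + DoF²)) / DoF = 3592 × (3650 + √(3650² + 731²)) / 731 = 3592 × (3650 + 3722.48) / 731 ≈ 36227 mm.
Then N = f²/(c·h) = 58² / (0.029 × 36227) = 3364 / 1050.6 ≈ 3.20.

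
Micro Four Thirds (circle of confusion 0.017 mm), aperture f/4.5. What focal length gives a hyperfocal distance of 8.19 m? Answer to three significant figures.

From H = f²/(N·c) + f, with f ≪ H: f ≈ √(H·N·c) = √(8190 × 4.5 × 0.017) = √626.54 ≈ 25.03 mm.
The +f correction barely moves this — solving exactly, f² + N·c·f − N·c·H = 0 ⇒ f = (−N·c + √((N·c)² + 4·N·c·H))/2 = (−0.0765 + √2506.1)/2 ≈ 24.992 mm, so f ≈ 25.0 mm.

25.0 mm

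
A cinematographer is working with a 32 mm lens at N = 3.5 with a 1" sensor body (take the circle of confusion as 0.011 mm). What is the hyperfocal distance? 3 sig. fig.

26.6 m

Hyperfocal distance H = f²/(N·c) + f = 32²/(3.5 × 0.011) + 32 = 1024/0.0385 + 32 ≈ 26629.4 mm ≈ 26.6 m.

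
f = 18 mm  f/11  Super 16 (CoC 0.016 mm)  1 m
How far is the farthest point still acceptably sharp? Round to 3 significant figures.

2.14 m

Hyperfocal distance H = f²/(N·c) + f = 18²/(11 × 0.016) + 18 = 324/0.176 + 18 ≈ 1858.9 mm ≈ 1.859 m.
Far limit Df = s·(H − f)/(H − s) = 1000 × (1858.9 − 18) / (1858.9 − 1000) = 1000 × 1840.9 / 858.9 ≈ 2143.3 mm ≈ 2.14 m.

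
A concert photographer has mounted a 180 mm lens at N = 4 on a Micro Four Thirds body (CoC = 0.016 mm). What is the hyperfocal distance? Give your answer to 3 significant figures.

506 m

Hyperfocal distance H = f²/(N·c) + f = 180²/(4 × 0.016) + 180 = 32400/0.064 + 180 ≈ 506430.0 mm ≈ 506 m.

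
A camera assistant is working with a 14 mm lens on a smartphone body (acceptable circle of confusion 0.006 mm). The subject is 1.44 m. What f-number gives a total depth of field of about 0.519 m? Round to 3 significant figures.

Write h = H − f = f²/(N·c). The thin-lens limits are Dn = s·h/(h + (s−f)) and Df = s·h/(h − (s−f)), so DoF = Df − Dn = 2·s·(s−f)·h / (h² − (s−f)²).
That is a quadratic in h: DoF·h² − 2·s·(s−f)·h − DoF·(s−f)² = 0 ⇒ h = (s−f)·(s + √(s² + DoF²)) / DoF = 1426 × (1440 + √(1440² + 519²)) / 519 = 1426 × (1440 + 1530.67) / 519 ≈ 8162.2 mm.
Then N = f²/(c·h) = 14² / (0.006 × 8162.2) = 196 / 48.973 ≈ 4.

f/4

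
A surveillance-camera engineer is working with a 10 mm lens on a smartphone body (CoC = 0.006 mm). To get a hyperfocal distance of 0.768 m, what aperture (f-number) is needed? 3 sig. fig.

f/22

Rearrange H = f²/(N·c) + f for N: N = f² / ((H − f)·c).
N = 10² / ((768 − 10) × 0.006) = 100 / 4.548 ≈ 22.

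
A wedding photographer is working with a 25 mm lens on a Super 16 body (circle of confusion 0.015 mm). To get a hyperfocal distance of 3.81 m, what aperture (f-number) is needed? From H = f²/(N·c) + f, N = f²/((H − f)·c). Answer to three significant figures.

f/11

Rearrange H = f²/(N·c) + f for N: N = f² / ((H − f)·c).
N = 25² / ((3810 − 25) × 0.015) = 625 / 56.77 ≈ 11.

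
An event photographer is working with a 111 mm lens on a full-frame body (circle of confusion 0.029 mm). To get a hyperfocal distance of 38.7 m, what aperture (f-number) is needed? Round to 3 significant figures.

f/11

Rearrange H = f²/(N·c) + f for N: N = f² / ((H − f)·c).
N = 111² / ((38700 − 111) × 0.029) = 12321 / 1119 ≈ 11.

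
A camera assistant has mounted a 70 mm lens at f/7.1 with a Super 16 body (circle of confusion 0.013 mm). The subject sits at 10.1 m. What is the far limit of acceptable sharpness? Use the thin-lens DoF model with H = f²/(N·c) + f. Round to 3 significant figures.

Hyperfocal distance H = f²/(N·c) + f = 70²/(7.1 × 0.013) + 70 = 4900/0.0923 + 70 ≈ 53157.8 mm ≈ 53.16 m.
Far limit Df = s·(H − f)/(H − s) = 10100 × (53157.8 − 70) / (53157.8 − 10100) = 10100 × 53087.8 / 43057.8 ≈ 12453 mm ≈ 12.5 m.

12.5 m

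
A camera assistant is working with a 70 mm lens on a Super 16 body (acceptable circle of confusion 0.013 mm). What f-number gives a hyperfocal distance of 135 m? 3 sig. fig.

f/2.79

Rearrange H = f²/(N·c) + f for N: N = f² / ((H − f)·c).
N = 70² / ((135000 − 70) × 0.013) = 4900 / 1754 ≈ 2.79.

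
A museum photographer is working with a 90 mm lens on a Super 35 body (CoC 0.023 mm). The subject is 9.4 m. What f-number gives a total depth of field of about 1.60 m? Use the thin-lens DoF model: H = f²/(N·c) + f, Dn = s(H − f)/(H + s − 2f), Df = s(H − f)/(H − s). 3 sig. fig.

Write h = H − f = f²/(N·c). The thin-lens limits are Dn = s·h/(h + (s−f)) and Df = s·h/(h − (s−f)), so DoF = Df − Dn = 2·s·(s−f)·h / (h² − (s−f)²).
That is a quadratic in h: DoF·h² − 2·s·(s−f)·h − DoF·(s−f)² = 0 ⇒ h = (s−f)·(s + √(s² + DoF²)) / DoF = 9310 × (9400 + √(9400² + 1600²)) / 1600 = 9310 × (9400 + 9535.20) / 1600 ≈ 110179 mm.
Then N = f²/(c·h) = 90² / (0.023 × 110179) = 8100 / 2534.1 ≈ 3.20.

f/3.20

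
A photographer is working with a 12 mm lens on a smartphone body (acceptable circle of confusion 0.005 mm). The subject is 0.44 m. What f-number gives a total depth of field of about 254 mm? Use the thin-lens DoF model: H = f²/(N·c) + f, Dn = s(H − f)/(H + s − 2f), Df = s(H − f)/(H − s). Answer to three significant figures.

Write h = H − f = f²/(N·c). The thin-lens limits are Dn = s·h/(h + (s−f)) and Df = s·h/(h − (s−f)), so DoF = Df − Dn = 2·s·(s−f)·h / (h² − (s−f)²).
That is a quadratic in h: DoF·h² − 2·s·(s−f)·h − DoF·(s−f)² = 0 ⇒ h = (s−f)·(s + √(s² + DoF²)) / DoF = 428 × (440 + √(440² + 254²)) / 254 = 428 × (440 + 508.051) / 254 ≈ 1597.5 mm.
Then N = f²/(c·h) = 12² / (0.005 × 1597.5) = 144 / 7.9875 ≈ 18.

f/18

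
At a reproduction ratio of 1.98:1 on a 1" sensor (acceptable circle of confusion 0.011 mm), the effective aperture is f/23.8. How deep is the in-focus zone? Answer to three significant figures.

0.134 mm

At magnification m, DoF ≈ 2·N_eff·c/m² = 2 × 23.8 × 0.011 / 1.98² = 0.5236 / 3.92 ≈ 0.134 mm.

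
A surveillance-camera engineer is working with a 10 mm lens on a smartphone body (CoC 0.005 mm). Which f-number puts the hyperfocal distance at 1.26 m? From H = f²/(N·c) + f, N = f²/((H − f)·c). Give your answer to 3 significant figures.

f/16

Rearrange H = f²/(N·c) + f for N: N = f² / ((H − f)·c).
N = 10² / ((1260 − 10) × 0.005) = 100 / 6.250 ≈ 16.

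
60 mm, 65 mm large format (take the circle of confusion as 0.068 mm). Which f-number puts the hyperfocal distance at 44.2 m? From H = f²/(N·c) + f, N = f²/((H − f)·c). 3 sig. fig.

Rearrange H = f²/(N·c) + f for N: N = f² / ((H − f)·c).
N = 60² / ((44200 − 60) × 0.068) = 3600 / 3002 ≈ 1.20.

f/1.20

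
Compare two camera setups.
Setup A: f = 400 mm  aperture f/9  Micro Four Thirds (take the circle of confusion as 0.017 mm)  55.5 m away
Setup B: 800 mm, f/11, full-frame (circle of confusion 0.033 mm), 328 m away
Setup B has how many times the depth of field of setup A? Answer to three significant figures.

Setup A: H = 400²/(9×0.017) + 400 ≈ 1046151.6 mm; DoF = Df − Dn = 58586.9 − 52722.1 ≈ 5864.8 mm.
Setup B: H = 800²/(11×0.033) + 800 ≈ 1763885.4 mm; DoF = Df − Dn = 402742 − 276657 ≈ 126085 mm.
Ratio = 126085 / 5864.8 ≈ 21.5.

21.5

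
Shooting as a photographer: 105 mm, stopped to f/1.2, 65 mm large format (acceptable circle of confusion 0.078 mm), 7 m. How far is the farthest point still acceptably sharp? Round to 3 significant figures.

7.44 m

Hyperfocal distance H = f²/(N·c) + f = 105²/(1.2 × 0.078) + 105 = 11025/0.0936 + 105 ≈ 117893.5 mm ≈ 117.9 m.
Far limit Df = s·(H − f)/(H − s) = 7000 × (117893.5 − 105) / (117893.5 − 7000) = 7000 × 117788.5 / 110893.5 ≈ 7435.2 mm ≈ 7.44 m.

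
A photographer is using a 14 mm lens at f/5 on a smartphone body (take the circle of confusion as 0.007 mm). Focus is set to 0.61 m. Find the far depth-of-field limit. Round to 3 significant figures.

0.683 m

Hyperfocal distance H = f²/(N·c) + f = 14²/(5 × 0.007) + 14 = 196/0.035 + 14 ≈ 5614.0 mm ≈ 5.614 m.
Far limit Df = s·(H − f)/(H − s) = 610 × (5614.0 − 14) / (5614.0 − 610) = 610 × 5600.0 / 5004.0 ≈ 682.65 mm ≈ 0.683 m.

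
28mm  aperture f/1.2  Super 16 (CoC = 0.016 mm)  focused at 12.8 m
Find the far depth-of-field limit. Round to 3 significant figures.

Hyperfocal distance H = f²/(N·c) + f = 28²/(1.2 × 0.016) + 28 = 784/0.0192 + 28 ≈ 40861.3 mm ≈ 40.86 m.
Far limit Df = s·(H − f)/(H − s) = 12800 × (40861.3 − 28) / (40861.3 − 12800) = 12800 × 40833.3 / 28061.3 ≈ 18626 mm ≈ 18.6 m.

18.6 m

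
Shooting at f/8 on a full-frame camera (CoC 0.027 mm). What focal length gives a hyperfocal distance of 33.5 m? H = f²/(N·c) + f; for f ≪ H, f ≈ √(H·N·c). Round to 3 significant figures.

85.0 mm

From H = f²/(N·c) + f, with f ≪ H: f ≈ √(H·N·c) = √(33500 × 8 × 0.027) = √7236.0 ≈ 85.06 mm.
Exact: f² + N·c·f − N·c·H = 0 ⇒ f = (−N·c + √((N·c)² + 4·N·c·H))/2 = (−0.216 + √28944)/2 ≈ 84.957 mm ≈ 85.0 mm.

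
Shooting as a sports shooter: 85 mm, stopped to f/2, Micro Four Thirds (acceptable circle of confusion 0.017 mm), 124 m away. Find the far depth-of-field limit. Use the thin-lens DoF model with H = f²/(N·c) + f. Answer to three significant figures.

Hyperfocal distance H = f²/(N·c) + f = 85²/(2 × 0.017) + 85 = 7225/0.034 + 85 ≈ 212585.0 mm ≈ 212.6 m.
Far limit Df = s·(H − f)/(H − s) = 124000 × (212585.0 − 85) / (212585.0 − 124000) = 124000 × 212500.0 / 88585.0 ≈ 297454 mm ≈ 297 m.

297 m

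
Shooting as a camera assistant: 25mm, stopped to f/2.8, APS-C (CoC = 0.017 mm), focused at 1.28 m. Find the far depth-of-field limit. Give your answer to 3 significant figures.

1.42 m

Hyperfocal distance H = f²/(N·c) + f = 25²/(2.8 × 0.017) + 25 = 625/0.0476 + 25 ≈ 13155.3 mm ≈ 13.16 m.
Far limit Df = s·(H − f)/(H − s) = 1280 × (13155.3 − 25) / (13155.3 − 1280) = 1280 × 13130.3 / 11875.3 ≈ 1415.3 mm ≈ 1.42 m.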